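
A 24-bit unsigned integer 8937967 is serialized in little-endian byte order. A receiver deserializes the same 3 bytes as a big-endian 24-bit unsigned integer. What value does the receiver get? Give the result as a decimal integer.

15688072

8937967 in 24-bit hexadecimal is 0x8861EF.
Stored little-endian, the bytes at ascending addresses are EF 61 88.
Read back as big-endian, the last byte is least significant, giving 0xEF6188.
0xEF6188 = 15688072.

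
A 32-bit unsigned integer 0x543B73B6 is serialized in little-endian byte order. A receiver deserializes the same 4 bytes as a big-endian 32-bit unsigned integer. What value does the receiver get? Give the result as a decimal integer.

Stored little-endian, the bytes at ascending addresses are B6 73 3B 54.
Read back as big-endian, the last byte is least significant, giving 0xB6733B54.
0xB6733B54 = 3061005140.

3061005140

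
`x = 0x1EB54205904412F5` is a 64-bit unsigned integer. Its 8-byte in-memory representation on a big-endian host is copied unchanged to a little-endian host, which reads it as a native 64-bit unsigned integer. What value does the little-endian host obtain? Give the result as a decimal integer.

17659252474227373342

Stored big-endian, the bytes at ascending addresses are 1E B5 42 05 90 44 12 F5.
Read back as little-endian, the first byte is least significant, giving 0xF51244900542B51E.
0xF51244900542B51E = 17659252474227373342.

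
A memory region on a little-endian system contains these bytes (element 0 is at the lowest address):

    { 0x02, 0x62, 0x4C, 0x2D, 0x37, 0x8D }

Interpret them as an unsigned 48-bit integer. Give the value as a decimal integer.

155268122698242

In little-endian order the low byte comes first in memory.
Reassemble most-significant byte first: 8D 37 2D 4C 62 02 → 0x8D372D4C6202.
0x8D372D4C6202 = 155268122698242.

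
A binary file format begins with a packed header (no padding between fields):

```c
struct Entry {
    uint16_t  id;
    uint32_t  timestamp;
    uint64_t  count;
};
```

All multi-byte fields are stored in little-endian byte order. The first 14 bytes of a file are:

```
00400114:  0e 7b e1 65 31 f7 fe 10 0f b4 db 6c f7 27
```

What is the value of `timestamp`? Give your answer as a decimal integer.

4147209697

`timestamp` follows `id` (2 bytes), so it starts at byte offset 2 and occupies 4 bytes.
Bytes at offsets 2..5: E1 65 31 F7.
In little-endian order the low byte comes first in memory.
Reassemble most-significant byte first: F7 31 65 E1 → 0xF73165E1.
0xF73165E1 = 4147209697.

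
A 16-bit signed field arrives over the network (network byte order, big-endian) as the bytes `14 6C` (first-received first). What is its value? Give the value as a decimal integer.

Big-endian: lowest address holds the most-significant byte.
The bytes are already most-significant first: 0x146C.
0x146C = 5228.

5228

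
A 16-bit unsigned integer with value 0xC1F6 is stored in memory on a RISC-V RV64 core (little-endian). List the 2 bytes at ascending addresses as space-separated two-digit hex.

Split into bytes (most-significant first): C1 F6.
In little-endian order the low byte comes first in memory.
So at ascending addresses the bytes are F6 C1.

F6 C1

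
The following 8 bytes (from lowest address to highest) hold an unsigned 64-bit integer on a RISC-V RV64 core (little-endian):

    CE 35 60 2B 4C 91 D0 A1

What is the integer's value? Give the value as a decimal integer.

Little-endian stores the least-significant byte at the lowest address.
Reassemble most-significant byte first: A1 D0 91 4C 2B 60 35 CE → 0xA1D0914C2B6035CE.
0xA1D0914C2B6035CE = 11659979191593481678.

11659979191593481678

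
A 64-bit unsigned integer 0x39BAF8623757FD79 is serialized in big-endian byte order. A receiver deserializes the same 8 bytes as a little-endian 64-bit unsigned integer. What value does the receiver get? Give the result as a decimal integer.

Stored big-endian, the bytes at ascending addresses are 39 BA F8 62 37 57 FD 79.
Read back as little-endian, the first byte is least significant, giving 0x79FD573762F8BA39.
0x79FD573762F8BA39 = 8790277943092361785.

8790277943092361785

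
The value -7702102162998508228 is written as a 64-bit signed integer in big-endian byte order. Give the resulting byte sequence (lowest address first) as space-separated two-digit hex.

95 1C A2 E3 E6 B4 C5 3C

Two's complement of -7702102162998508228 in 64 bits: 7702102162998508228 = 0x6AE35D1C194B3AC4; invert → 0x951CA2E3E6B4C53B; add 1 → 0x951CA2E3E6B4C53C.
Split into bytes (most-significant first): 95 1C A2 E3 E6 B4 C5 3C.
In big-endian order the high byte comes first in memory.
So the memory order matches the most-significant-first order: 95 1C A2 E3 E6 B4 C5 3C.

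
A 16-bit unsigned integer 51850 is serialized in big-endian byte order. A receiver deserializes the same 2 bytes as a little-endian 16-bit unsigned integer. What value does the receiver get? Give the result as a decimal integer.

51850 in 16-bit hexadecimal is 0xCA8A.
Stored big-endian, the bytes at ascending addresses are CA 8A.
Read back as little-endian, the first byte is least significant, giving 0x8ACA.
0x8ACA = 35530.

35530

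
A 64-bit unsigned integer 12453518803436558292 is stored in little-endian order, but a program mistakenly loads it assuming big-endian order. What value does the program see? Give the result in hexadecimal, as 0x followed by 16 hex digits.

0xD4D77BC25EC9D3AC

12453518803436558292 in 64-bit hexadecimal is 0xACD3C95EC27BD7D4.
Stored little-endian, the bytes at ascending addresses are D4 D7 7B C2 5E C9 D3 AC.
Read back as big-endian, the last byte is least significant, giving 0xD4D77BC25EC9D3AC.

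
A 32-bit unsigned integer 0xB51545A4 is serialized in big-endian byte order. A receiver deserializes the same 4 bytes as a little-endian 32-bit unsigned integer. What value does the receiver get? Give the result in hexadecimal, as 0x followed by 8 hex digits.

Stored big-endian, the bytes at ascending addresses are B5 15 45 A4.
Read back as little-endian, the first byte is least significant, giving 0xA44515B5.

0xA44515B5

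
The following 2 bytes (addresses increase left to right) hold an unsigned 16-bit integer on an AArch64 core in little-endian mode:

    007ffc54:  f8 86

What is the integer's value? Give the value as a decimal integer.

Little-endian: lowest address holds the least-significant byte.
Reassemble most-significant byte first: 86 F8 → 0x86F8.
0x86F8 = 34552.

34552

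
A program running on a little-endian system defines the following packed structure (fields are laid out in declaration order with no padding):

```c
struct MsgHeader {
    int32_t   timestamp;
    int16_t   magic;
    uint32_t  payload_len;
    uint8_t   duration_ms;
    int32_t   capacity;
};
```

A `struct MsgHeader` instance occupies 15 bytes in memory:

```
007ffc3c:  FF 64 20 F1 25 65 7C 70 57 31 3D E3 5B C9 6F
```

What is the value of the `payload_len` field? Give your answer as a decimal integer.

827814012

`payload_len` follows `timestamp` (4 B), `magic` (2 B), so it starts at offset 4 + 2 = 6 and occupies 4 bytes.
Bytes at offsets 6..9: 7C 70 57 31.
Little-endian: lowest address holds the least-significant byte.
Reassemble most-significant byte first: 31 57 70 7C → 0x3157707C.
0x3157707C = 827814012.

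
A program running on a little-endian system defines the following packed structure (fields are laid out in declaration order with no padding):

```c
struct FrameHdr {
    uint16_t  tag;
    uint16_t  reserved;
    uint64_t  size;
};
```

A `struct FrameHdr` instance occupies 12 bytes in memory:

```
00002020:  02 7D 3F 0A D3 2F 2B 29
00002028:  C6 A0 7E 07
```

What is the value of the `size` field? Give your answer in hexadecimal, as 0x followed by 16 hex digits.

0x077EA0C6292B2FD3

`size` follows `tag` (2 B), `reserved` (2 B), so it starts at offset 2 + 2 = 4 and occupies 8 bytes.
Bytes at offsets 4..11: D3 2F 2B 29 C6 A0 7E 07.
In little-endian order the low byte comes first in memory.
Reassemble most-significant byte first: 07 7E A0 C6 29 2B 2F D3 → 0x077EA0C6292B2FD3.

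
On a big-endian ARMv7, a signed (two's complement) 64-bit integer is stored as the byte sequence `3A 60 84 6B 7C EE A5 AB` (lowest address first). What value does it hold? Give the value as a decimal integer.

4206507649156425131

Big-endian stores the most-significant byte at the lowest address.
The bytes are already most-significant first: 0x3A60846B7CEEA5AB.
0x3A60846B7CEEA5AB = 4206507649156425131.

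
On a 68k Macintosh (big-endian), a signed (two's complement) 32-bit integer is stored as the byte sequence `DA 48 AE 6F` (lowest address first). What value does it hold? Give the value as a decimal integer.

In big-endian order the high byte comes first in memory.
The bytes are already most-significant first: 0xDA48AE6F.
Top bit is set, so as a signed 32-bit value this is 0xDA48AE6F − 2^32 = -632770961.

-632770961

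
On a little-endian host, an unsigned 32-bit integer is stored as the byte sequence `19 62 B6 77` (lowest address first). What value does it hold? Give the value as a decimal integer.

Little-endian: lowest address holds the least-significant byte.
Reassemble most-significant byte first: 77 B6 62 19 → 0x77B66219.
0x77B66219 = 2008441369.

2008441369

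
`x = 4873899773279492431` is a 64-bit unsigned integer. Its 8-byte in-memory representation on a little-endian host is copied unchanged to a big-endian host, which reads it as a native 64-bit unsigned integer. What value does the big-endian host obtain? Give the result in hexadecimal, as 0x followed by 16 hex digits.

0x4F592E510592A343

4873899773279492431 in 64-bit hexadecimal is 0x43A39205512E594F.
Stored little-endian, the bytes at ascending addresses are 4F 59 2E 51 05 92 A3 43.
Read back as big-endian, the last byte is least significant, giving 0x4F592E510592A343.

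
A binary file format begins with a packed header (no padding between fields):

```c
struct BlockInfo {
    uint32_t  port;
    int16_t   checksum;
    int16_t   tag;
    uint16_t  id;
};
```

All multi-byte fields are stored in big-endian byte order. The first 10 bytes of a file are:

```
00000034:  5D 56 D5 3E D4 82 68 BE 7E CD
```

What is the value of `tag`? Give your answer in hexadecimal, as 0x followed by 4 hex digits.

`tag` follows `port` (4 B), `checksum` (2 B), so it starts at offset 4 + 2 = 6 and occupies 2 bytes.
Bytes at offsets 6..7: 68 BE.
In big-endian order the high byte comes first in memory.
The bytes are already most-significant first: 0x68BE.

0x68BE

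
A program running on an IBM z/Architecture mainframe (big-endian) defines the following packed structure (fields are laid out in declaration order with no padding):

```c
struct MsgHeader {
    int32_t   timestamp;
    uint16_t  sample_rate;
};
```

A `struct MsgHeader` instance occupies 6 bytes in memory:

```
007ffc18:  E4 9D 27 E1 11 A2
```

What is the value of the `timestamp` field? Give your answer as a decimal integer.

-459462687

`timestamp` is the first field, at byte offset 0, occupying 4 bytes.
Bytes at offsets 0..3: E4 9D 27 E1.
Big-endian: lowest address holds the most-significant byte.
The bytes are already most-significant first: 0xE49D27E1.
Top bit is set, so as a signed 32-bit value this is 0xE49D27E1 − 2^32 = -459462687.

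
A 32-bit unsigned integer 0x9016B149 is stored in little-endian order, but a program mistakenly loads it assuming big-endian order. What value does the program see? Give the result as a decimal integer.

1236342416

Stored little-endian, the bytes at ascending addresses are 49 B1 16 90.
Read back as big-endian, the last byte is least significant, giving 0x49B11690.
0x49B11690 = 1236342416.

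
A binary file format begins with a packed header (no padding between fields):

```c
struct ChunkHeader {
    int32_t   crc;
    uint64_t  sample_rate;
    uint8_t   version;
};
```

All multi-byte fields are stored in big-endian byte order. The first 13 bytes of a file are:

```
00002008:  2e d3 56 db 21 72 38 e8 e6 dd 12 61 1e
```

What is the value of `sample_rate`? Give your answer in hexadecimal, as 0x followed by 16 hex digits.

0x217238E8E6DD1261

`sample_rate` follows `crc` (4 bytes), so it starts at byte offset 4 and occupies 8 bytes.
Bytes at offsets 4..11: 21 72 38 E8 E6 DD 12 61.
Big-endian: lowest address holds the most-significant byte.
The bytes are already most-significant first: 0x217238E8E6DD1261.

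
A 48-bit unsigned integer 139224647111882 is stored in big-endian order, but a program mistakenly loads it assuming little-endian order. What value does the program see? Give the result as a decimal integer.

222739734699902

139224647111882 in 48-bit hexadecimal is 0x7E9FC3A294CA.
Stored big-endian, the bytes at ascending addresses are 7E 9F C3 A2 94 CA.
Read back as little-endian, the first byte is least significant, giving 0xCA94A2C39F7E.
0xCA94A2C39F7E = 222739734699902.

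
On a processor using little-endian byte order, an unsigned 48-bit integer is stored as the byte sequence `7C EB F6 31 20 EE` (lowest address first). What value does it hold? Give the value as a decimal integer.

Little-endian: lowest address holds the least-significant byte.
Reassemble most-significant byte first: EE 20 31 F6 EB 7C → 0xEE2031F6EB7C.
0xEE2031F6EB7C = 261822044629884.

261822044629884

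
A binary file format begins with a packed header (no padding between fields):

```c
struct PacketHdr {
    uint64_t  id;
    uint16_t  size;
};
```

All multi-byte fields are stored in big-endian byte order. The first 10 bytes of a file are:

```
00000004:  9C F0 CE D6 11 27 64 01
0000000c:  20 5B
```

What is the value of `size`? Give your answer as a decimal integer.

`size` follows `id` (8 bytes), so it starts at byte offset 8 and occupies 2 bytes.
Bytes at offsets 8..9: 20 5B.
Big-endian: lowest address holds the most-significant byte.
The bytes are already most-significant first: 0x205B.
0x205B = 8283.

8283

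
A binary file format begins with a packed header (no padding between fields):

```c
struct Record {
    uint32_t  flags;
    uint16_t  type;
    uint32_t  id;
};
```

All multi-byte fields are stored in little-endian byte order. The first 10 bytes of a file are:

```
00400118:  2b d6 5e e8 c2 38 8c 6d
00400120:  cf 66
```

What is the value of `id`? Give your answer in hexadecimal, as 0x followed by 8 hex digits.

0x66CF6D8C

`id` follows `flags` (4 B), `type` (2 B), so it starts at offset 4 + 2 = 6 and occupies 4 bytes.
Bytes at offsets 6..9: 8C 6D CF 66.
Little-endian: lowest address holds the least-significant byte.
Reassemble most-significant byte first: 66 CF 6D 8C → 0x66CF6D8C.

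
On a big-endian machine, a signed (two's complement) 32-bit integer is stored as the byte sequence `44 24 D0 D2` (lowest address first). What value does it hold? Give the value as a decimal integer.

1143263442

Big-endian stores the most-significant byte at the lowest address.
The bytes are already most-significant first: 0x4424D0D2.
0x4424D0D2 = 1143263442.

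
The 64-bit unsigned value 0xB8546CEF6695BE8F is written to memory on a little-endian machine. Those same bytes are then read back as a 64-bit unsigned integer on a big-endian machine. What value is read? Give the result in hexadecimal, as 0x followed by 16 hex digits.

Stored little-endian, the bytes at ascending addresses are 8F BE 95 66 EF 6C 54 B8.
Read back as big-endian, the last byte is least significant, giving 0x8FBE9566EF6C54B8.

0x8FBE9566EF6C54B8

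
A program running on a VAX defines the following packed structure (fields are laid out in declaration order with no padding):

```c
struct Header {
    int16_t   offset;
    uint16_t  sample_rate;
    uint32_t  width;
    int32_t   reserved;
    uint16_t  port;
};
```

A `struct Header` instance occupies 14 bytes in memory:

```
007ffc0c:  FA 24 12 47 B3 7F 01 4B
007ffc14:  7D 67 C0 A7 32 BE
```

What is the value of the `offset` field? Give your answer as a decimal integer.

9466

`offset` is the first field, at byte offset 0, occupying 2 bytes.
Bytes at offsets 0..1: FA 24.
Little-endian: lowest address holds the least-significant byte.
Reassemble most-significant byte first: 24 FA → 0x24FA.
0x24FA = 9466.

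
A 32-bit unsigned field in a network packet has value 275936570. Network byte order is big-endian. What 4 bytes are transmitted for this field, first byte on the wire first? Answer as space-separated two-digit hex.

275936570 in hexadecimal, padded to 32 bits, is 0x1072753A.
Split into bytes (most-significant first): 10 72 75 3A.
Big-endian stores the most-significant byte at the lowest address.
So the memory order matches the most-significant-first order: 10 72 75 3A.

10 72 75 3A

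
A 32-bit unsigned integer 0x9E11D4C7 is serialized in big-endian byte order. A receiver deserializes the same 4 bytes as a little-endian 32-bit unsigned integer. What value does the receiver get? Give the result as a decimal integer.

Stored big-endian, the bytes at ascending addresses are 9E 11 D4 C7.
Read back as little-endian, the first byte is least significant, giving 0xC7D4119E.
0xC7D4119E = 3352564126.

3352564126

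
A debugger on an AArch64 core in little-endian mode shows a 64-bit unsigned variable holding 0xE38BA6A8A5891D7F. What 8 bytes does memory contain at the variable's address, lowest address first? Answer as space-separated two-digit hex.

Split into bytes (most-significant first): E3 8B A6 A8 A5 89 1D 7F.
Little-endian: lowest address holds the least-significant byte.
So at ascending addresses the bytes are 7F 1D 89 A5 A8 A6 8B E3.

7F 1D 89 A5 A8 A6 8B E3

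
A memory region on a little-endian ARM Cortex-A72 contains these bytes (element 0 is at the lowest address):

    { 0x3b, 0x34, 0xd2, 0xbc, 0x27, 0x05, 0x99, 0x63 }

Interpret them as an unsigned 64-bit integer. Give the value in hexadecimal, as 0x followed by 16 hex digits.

0x63990527BCD2343B

Little-endian stores the least-significant byte at the lowest address.
Reassemble most-significant byte first: 63 99 05 27 BC D2 34 3B → 0x63990527BCD2343B.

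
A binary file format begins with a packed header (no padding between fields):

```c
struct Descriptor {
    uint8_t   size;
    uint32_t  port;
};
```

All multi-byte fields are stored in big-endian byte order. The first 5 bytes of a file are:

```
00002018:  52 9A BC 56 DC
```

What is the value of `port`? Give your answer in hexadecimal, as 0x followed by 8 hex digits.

`port` follows `size` (1 byte), so it starts at byte offset 1 and occupies 4 bytes.
Bytes at offsets 1..4: 9A BC 56 DC.
Big-endian: lowest address holds the most-significant byte.
The bytes are already most-significant first: 0x9ABC56DC.

0x9ABC56DC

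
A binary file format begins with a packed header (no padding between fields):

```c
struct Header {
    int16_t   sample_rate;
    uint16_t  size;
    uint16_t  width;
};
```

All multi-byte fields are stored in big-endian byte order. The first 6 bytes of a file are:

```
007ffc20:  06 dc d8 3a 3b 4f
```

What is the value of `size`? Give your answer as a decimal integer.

55354

`size` follows `sample_rate` (2 bytes), so it starts at byte offset 2 and occupies 2 bytes.
Bytes at offsets 2..3: D8 3A.
Big-endian: lowest address holds the most-significant byte.
The bytes are already most-significant first: 0xD83A.
0xD83A = 55354.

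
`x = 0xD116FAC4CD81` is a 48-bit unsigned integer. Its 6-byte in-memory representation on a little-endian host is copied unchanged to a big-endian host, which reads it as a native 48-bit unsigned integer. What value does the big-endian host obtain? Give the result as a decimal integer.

Stored little-endian, the bytes at ascending addresses are 81 CD C4 FA 16 D1.
Read back as big-endian, the last byte is least significant, giving 0x81CDC4FA16D1.
0x81CDC4FA16D1 = 142720773002961.

142720773002961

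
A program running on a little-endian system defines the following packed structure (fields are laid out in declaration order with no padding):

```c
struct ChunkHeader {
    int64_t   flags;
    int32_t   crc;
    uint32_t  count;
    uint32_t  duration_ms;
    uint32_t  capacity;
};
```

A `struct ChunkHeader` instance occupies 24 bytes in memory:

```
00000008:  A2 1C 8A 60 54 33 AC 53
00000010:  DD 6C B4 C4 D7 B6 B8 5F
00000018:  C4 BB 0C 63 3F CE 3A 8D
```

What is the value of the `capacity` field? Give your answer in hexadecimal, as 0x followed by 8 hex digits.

0x8D3ACE3F

`capacity` follows `flags` (8 B), `crc` (4 B), `count` (4 B), `duration_ms` (4 B), so it starts at offset 8 + 4 + 4 + 4 = 20 and occupies 4 bytes.
Bytes at offsets 20..23: 3F CE 3A 8D.
Little-endian stores the least-significant byte at the lowest address.
Reassemble most-significant byte first: 8D 3A CE 3F → 0x8D3ACE3F.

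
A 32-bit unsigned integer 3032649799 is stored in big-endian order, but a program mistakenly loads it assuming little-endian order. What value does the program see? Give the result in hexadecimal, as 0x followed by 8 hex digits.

0x4790C2B4

3032649799 in 32-bit hexadecimal is 0xB4C29047.
Stored big-endian, the bytes at ascending addresses are B4 C2 90 47.
Read back as little-endian, the first byte is least significant, giving 0x4790C2B4.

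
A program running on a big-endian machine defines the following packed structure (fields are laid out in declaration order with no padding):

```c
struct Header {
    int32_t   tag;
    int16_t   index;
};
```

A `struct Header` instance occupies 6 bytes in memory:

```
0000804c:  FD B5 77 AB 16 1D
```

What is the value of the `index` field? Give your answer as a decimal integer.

`index` follows `tag` (4 bytes), so it starts at byte offset 4 and occupies 2 bytes.
Bytes at offsets 4..5: 16 1D.
Big-endian stores the most-significant byte at the lowest address.
The bytes are already most-significant first: 0x161D.
0x161D = 5661.

5661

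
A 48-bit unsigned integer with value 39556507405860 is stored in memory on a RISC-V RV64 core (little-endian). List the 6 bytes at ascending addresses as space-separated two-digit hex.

39556507405860 in hexadecimal, padded to 48 bits, is 0x23F9F7928E24.
Split into bytes (most-significant first): 23 F9 F7 92 8E 24.
Little-endian stores the least-significant byte at the lowest address.
So at ascending addresses the bytes are 24 8E 92 F7 F9 23.

24 8E 92 F7 F9 23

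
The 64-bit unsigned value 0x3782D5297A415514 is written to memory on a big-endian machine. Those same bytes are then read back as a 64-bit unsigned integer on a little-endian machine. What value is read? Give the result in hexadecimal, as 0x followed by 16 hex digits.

Stored big-endian, the bytes at ascending addresses are 37 82 D5 29 7A 41 55 14.
Read back as little-endian, the first byte is least significant, giving 0x1455417A29D58237.

0x1455417A29D58237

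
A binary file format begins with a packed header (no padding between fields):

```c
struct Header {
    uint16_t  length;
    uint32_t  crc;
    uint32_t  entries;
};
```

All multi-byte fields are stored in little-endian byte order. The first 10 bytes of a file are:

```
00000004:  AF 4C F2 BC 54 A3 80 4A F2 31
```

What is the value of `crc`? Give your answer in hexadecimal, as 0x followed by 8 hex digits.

0xA354BCF2

`crc` follows `length` (2 bytes), so it starts at byte offset 2 and occupies 4 bytes.
Bytes at offsets 2..5: F2 BC 54 A3.
In little-endian order the low byte comes first in memory.
Reassemble most-significant byte first: A3 54 BC F2 → 0xA354BCF2.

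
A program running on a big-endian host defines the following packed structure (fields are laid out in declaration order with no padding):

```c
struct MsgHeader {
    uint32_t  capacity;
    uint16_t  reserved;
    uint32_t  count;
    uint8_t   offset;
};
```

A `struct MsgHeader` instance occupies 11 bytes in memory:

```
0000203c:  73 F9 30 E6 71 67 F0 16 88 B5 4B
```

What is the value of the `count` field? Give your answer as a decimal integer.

4028008629

`count` follows `capacity` (4 B), `reserved` (2 B), so it starts at offset 4 + 2 = 6 and occupies 4 bytes.
Bytes at offsets 6..9: F0 16 88 B5.
Big-endian: lowest address holds the most-significant byte.
The bytes are already most-significant first: 0xF01688B5.
0xF01688B5 = 4028008629.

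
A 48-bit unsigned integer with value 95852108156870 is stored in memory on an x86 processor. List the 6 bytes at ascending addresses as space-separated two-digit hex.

C6 8F DB 4E 2D 57

95852108156870 in hexadecimal, padded to 48 bits, is 0x572D4EDB8FC6.
Split into bytes (most-significant first): 57 2D 4E DB 8F C6.
Little-endian stores the least-significant byte at the lowest address.
So at ascending addresses the bytes are C6 8F DB 4E 2D 57.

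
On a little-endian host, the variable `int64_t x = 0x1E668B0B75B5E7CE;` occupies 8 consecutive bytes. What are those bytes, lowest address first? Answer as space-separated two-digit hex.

CE E7 B5 75 0B 8B 66 1E

Split into bytes (most-significant first): 1E 66 8B 0B 75 B5 E7 CE.
In little-endian order the low byte comes first in memory.
So at ascending addresses the bytes are CE E7 B5 75 0B 8B 66 1E.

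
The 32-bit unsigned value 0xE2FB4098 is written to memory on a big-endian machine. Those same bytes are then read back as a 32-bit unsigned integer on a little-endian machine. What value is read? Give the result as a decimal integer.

2554395618

Stored big-endian, the bytes at ascending addresses are E2 FB 40 98.
Read back as little-endian, the first byte is least significant, giving 0x9840FBE2.
0x9840FBE2 = 2554395618.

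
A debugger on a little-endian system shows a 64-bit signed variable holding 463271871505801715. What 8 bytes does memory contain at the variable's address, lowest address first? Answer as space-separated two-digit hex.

463271871505801715 in hexadecimal, padded to 64 bits, is 0x066DDF500788A1F3.
Split into bytes (most-significant first): 06 6D DF 50 07 88 A1 F3.
Little-endian: lowest address holds the least-significant byte.
So at ascending addresses the bytes are F3 A1 88 07 50 DF 6D 06.

F3 A1 88 07 50 DF 6D 06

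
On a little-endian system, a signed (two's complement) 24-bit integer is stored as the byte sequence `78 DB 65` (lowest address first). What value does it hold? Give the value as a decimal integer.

6675320

Little-endian: lowest address holds the least-significant byte.
Reassemble most-significant byte first: 65 DB 78 → 0x65DB78.
0x65DB78 = 6675320.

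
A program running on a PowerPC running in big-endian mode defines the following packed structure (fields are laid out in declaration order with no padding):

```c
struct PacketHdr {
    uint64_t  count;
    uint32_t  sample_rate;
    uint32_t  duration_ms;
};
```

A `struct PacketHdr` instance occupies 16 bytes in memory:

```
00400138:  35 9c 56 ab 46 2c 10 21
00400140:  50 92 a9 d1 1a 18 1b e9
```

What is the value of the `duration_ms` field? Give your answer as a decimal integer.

437787625

`duration_ms` follows `count` (8 B), `sample_rate` (4 B), so it starts at offset 8 + 4 = 12 and occupies 4 bytes.
Bytes at offsets 12..15: 1A 18 1B E9.
Big-endian stores the most-significant byte at the lowest address.
The bytes are already most-significant first: 0x1A181BE9.
0x1A181BE9 = 437787625.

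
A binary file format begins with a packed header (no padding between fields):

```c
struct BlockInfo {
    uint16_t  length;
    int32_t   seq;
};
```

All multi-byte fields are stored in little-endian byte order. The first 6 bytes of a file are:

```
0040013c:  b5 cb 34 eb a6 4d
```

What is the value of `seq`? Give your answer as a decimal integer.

1302784820

`seq` follows `length` (2 bytes), so it starts at byte offset 2 and occupies 4 bytes.
Bytes at offsets 2..5: 34 EB A6 4D.
Little-endian stores the least-significant byte at the lowest address.
Reassemble most-significant byte first: 4D A6 EB 34 → 0x4DA6EB34.
0x4DA6EB34 = 1302784820.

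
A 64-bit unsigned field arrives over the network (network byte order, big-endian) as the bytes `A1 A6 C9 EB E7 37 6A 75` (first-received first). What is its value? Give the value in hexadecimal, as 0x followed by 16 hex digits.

Big-endian: lowest address holds the most-significant byte.
The bytes are already most-significant first: 0xA1A6C9EBE7376A75.

0xA1A6C9EBE7376A75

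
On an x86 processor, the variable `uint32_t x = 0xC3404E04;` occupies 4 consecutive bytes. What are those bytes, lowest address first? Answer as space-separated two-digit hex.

Split into bytes (most-significant first): C3 40 4E 04.
Little-endian: lowest address holds the least-significant byte.
So at ascending addresses the bytes are 04 4E 40 C3.

04 4E 40 C3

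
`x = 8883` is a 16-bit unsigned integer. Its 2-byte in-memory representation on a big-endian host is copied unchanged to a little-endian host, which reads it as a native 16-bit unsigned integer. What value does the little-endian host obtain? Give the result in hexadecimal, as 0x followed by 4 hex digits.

0xB322

8883 in 16-bit hexadecimal is 0x22B3.
Stored big-endian, the bytes at ascending addresses are 22 B3.
Read back as little-endian, the first byte is least significant, giving 0xB322.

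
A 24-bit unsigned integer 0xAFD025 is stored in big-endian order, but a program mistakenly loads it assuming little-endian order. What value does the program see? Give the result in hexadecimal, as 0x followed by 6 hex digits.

Stored big-endian, the bytes at ascending addresses are AF D0 25.
Read back as little-endian, the first byte is least significant, giving 0x25D0AF.

0x25D0AF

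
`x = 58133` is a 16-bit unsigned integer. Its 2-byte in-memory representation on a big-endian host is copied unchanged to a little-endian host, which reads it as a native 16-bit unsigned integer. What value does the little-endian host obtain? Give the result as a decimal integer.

58133 in 16-bit hexadecimal is 0xE315.
Stored big-endian, the bytes at ascending addresses are E3 15.
Read back as little-endian, the first byte is least significant, giving 0x15E3.
0x15E3 = 5603.

5603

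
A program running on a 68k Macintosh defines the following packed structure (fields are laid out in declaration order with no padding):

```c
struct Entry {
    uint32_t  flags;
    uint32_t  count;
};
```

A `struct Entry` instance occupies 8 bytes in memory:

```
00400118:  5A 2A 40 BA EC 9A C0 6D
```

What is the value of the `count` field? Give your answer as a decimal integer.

3969564781

`count` follows `flags` (4 bytes), so it starts at byte offset 4 and occupies 4 bytes.
Bytes at offsets 4..7: EC 9A C0 6D.
In big-endian order the high byte comes first in memory.
The bytes are already most-significant first: 0xEC9AC06D.
0xEC9AC06D = 3969564781.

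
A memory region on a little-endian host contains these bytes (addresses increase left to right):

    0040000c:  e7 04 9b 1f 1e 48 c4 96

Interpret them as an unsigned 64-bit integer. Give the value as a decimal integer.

10863887495340950759

Little-endian: lowest address holds the least-significant byte.
Reassemble most-significant byte first: 96 C4 48 1E 1F 9B 04 E7 → 0x96C4481E1F9B04E7.
0x96C4481E1F9B04E7 = 10863887495340950759.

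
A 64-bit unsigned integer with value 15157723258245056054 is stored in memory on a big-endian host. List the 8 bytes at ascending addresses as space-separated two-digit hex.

15157723258245056054 in hexadecimal, padded to 64 bits, is 0xD25B0CFE8B5F8636.
Split into bytes (most-significant first): D2 5B 0C FE 8B 5F 86 36.
In big-endian order the high byte comes first in memory.
So the memory order matches the most-significant-first order: D2 5B 0C FE 8B 5F 86 36.

D2 5B 0C FE 8B 5F 86 36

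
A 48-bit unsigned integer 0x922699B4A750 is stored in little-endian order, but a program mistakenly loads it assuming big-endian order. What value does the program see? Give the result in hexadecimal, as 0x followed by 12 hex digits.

Stored little-endian, the bytes at ascending addresses are 50 A7 B4 99 26 92.
Read back as big-endian, the last byte is least significant, giving 0x50A7B4992692.

0x50A7B4992692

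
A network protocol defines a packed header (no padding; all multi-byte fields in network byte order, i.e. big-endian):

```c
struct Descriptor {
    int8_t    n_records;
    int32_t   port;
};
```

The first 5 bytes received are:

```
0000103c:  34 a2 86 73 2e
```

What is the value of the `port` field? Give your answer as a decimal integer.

`port` follows `n_records` (1 byte), so it starts at byte offset 1 and occupies 4 bytes.
Bytes at offsets 1..4: A2 86 73 2E.
In big-endian order the high byte comes first in memory.
The bytes are already most-significant first: 0xA286732E.
Top bit is set, so as a signed 32-bit value this is 0xA286732E − 2^32 = -1568246994.

-1568246994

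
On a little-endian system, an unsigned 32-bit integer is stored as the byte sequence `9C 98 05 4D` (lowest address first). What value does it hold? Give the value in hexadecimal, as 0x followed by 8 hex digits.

In little-endian order the low byte comes first in memory.
Reassemble most-significant byte first: 4D 05 98 9C → 0x4D05989C.

0x4D05989C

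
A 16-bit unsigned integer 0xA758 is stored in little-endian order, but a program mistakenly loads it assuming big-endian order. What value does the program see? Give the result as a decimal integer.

22695

Stored little-endian, the bytes at ascending addresses are 58 A7.
Read back as big-endian, the last byte is least significant, giving 0x58A7.
0x58A7 = 22695.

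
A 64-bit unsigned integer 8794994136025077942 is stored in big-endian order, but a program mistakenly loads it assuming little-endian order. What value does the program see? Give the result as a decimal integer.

13121355847422185082

8794994136025077942 in 64-bit hexadecimal is 0x7A0E18919F6B18B6.
Stored big-endian, the bytes at ascending addresses are 7A 0E 18 91 9F 6B 18 B6.
Read back as little-endian, the first byte is least significant, giving 0xB6186B9F91180E7A.
0xB6186B9F91180E7A = 13121355847422185082.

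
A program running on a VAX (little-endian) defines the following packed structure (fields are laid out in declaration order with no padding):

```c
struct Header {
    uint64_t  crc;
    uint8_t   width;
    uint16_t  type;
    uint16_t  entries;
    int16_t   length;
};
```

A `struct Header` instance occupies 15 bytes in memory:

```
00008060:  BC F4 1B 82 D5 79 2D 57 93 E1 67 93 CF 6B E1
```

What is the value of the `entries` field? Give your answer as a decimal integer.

53139

`entries` follows `crc` (8 B), `width` (1 B), `type` (2 B), so it starts at offset 8 + 1 + 2 = 11 and occupies 2 bytes.
Bytes at offsets 11..12: 93 CF.
In little-endian order the low byte comes first in memory.
Reassemble most-significant byte first: CF 93 → 0xCF93.
0xCF93 = 53139.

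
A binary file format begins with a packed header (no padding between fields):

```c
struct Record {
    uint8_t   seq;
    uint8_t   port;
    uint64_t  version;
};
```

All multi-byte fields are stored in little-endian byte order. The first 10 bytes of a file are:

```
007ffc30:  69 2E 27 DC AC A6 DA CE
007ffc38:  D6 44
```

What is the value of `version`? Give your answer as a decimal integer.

`version` follows `seq` (1 B), `port` (1 B), so it starts at offset 1 + 1 = 2 and occupies 8 bytes.
Bytes at offsets 2..9: 27 DC AC A6 DA CE D6 44.
In little-endian order the low byte comes first in memory.
Reassemble most-significant byte first: 44 D6 CE DA A6 AC DC 27 → 0x44D6CEDAA6ACDC27.
0x44D6CEDAA6ACDC27 = 4960379478089718823.

4960379478089718823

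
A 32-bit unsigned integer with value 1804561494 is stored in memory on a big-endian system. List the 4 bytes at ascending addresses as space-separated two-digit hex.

1804561494 in hexadecimal, padded to 32 bits, is 0x6B8F6C56.
Split into bytes (most-significant first): 6B 8F 6C 56.
Big-endian: lowest address holds the most-significant byte.
So the memory order matches the most-significant-first order: 6B 8F 6C 56.

6B 8F 6C 56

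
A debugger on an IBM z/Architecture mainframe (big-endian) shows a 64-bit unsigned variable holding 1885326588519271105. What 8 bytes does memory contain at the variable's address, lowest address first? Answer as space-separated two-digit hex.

1A 2A 06 8B 1A 4A 4A C1

1885326588519271105 in hexadecimal, padded to 64 bits, is 0x1A2A068B1A4A4AC1.
Split into bytes (most-significant first): 1A 2A 06 8B 1A 4A 4A C1.
In big-endian order the high byte comes first in memory.
So the memory order matches the most-significant-first order: 1A 2A 06 8B 1A 4A 4A C1.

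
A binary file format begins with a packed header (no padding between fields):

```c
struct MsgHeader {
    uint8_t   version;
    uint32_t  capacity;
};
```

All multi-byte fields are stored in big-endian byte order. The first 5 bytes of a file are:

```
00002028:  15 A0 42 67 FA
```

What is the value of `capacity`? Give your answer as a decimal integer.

2688706554

`capacity` follows `version` (1 byte), so it starts at byte offset 1 and occupies 4 bytes.
Bytes at offsets 1..4: A0 42 67 FA.
Big-endian stores the most-significant byte at the lowest address.
The bytes are already most-significant first: 0xA04267FA.
0xA04267FA = 2688706554.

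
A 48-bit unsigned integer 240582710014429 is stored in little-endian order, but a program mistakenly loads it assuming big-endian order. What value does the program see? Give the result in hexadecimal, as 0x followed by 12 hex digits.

240582710014429 in 48-bit hexadecimal is 0xDACF06F831DD.
Stored little-endian, the bytes at ascending addresses are DD 31 F8 06 CF DA.
Read back as big-endian, the last byte is least significant, giving 0xDD31F806CFDA.

0xDD31F806CFDA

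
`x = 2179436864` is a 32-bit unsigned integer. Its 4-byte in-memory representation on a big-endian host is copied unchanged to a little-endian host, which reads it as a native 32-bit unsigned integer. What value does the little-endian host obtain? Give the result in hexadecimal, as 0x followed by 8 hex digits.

0x4091E781

2179436864 in 32-bit hexadecimal is 0x81E79140.
Stored big-endian, the bytes at ascending addresses are 81 E7 91 40.
Read back as little-endian, the first byte is least significant, giving 0x4091E781.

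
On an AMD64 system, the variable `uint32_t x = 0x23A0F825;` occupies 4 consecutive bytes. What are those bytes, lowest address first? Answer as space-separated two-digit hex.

Split into bytes (most-significant first): 23 A0 F8 25.
In little-endian order the low byte comes first in memory.
So at ascending addresses the bytes are 25 F8 A0 23.

25 F8 A0 23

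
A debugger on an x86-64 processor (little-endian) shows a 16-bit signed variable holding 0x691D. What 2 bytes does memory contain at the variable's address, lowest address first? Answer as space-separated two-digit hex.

Split into bytes (most-significant first): 69 1D.
In little-endian order the low byte comes first in memory.
So at ascending addresses the bytes are 1D 69.

1D 69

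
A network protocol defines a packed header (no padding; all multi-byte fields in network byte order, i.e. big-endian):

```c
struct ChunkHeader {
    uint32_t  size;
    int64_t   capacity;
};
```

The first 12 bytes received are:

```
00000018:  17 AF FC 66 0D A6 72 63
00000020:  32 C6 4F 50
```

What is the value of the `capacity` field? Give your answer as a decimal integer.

`capacity` follows `size` (4 bytes), so it starts at byte offset 4 and occupies 8 bytes.
Bytes at offsets 4..11: 0D A6 72 63 32 C6 4F 50.
Big-endian stores the most-significant byte at the lowest address.
The bytes are already most-significant first: 0x0DA6726332C64F50.
0x0DA6726332C64F50 = 983599339006218064.

983599339006218064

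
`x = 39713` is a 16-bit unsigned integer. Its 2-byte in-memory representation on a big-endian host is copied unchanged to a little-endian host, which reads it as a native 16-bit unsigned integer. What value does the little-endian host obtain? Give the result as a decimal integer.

39713 in 16-bit hexadecimal is 0x9B21.
Stored big-endian, the bytes at ascending addresses are 9B 21.
Read back as little-endian, the first byte is least significant, giving 0x219B.
0x219B = 8603.

8603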